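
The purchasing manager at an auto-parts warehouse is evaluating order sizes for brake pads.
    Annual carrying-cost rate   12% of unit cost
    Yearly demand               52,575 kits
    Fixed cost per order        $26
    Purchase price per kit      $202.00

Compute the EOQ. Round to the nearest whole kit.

336 kits

Holding cost per kit per year: H = 12% × $202 = $24.2400
Q* = √(2·D·S / H) = √(2·52,575·26 / 24.24) = √112,784.7 ≈ 335.83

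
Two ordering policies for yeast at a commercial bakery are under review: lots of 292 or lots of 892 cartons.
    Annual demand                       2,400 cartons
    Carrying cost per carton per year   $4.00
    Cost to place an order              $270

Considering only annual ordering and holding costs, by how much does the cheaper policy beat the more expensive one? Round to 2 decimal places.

$292.72

TC(Q) = (D/Q)S + (Q/2)H
TC(292) = (2,400/292)×270 + (292/2)×4 = $2,803.18
TC(892) = (2,400/892)×270 + (892/2)×4 = $2,510.46
|ΔTC| = |$2,803.18 − $2,510.46| = $292.72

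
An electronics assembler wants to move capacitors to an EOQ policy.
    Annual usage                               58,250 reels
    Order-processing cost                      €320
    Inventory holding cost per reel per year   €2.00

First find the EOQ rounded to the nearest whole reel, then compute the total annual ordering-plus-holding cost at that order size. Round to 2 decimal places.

€8,634.81

EOQ = √(2DS/H) = √(2 × 58,250 × 320 / 2)
    = √(18,640,000.00) ≈ 4,317.41 → Q = 4,317 reels
Ordering: D/Q × S = 58,250/4,317 × €320 = €4,317.81
Holding:  Q/2 × H = 4,317/2 × €2 = €4,317.00
Total = €4,317.81 + €4,317.00 = €8,634.81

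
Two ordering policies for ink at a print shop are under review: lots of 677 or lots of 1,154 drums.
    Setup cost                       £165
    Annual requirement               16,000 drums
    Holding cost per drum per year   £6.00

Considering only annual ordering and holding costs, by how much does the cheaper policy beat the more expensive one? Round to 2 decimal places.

Annual cost at Q: ordering D·S/Q plus holding Q·H/2.
TC(677) = (16,000/677)×165 + (677/2)×6 = £5,930.56
TC(1,154) = (16,000/1,154)×165 + (1,154/2)×6 = £5,749.69
Cheaper: Q = 1,154.  Difference = £180.86

£180.86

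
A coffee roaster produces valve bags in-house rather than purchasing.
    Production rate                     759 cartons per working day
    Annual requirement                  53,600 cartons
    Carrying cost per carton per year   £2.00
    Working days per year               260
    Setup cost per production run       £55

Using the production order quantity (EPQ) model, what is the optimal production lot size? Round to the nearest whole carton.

d = 53,600/260 = 206.1538 cartons/day;  effective holding cost H(1 − d/p) = 2·(1 − 206.1538/759) = 1.45678
Q* = √(2DS / H_eff) = √(2·53,600·55 / 1.45678) ≈ 2,011.79

2,012 cartons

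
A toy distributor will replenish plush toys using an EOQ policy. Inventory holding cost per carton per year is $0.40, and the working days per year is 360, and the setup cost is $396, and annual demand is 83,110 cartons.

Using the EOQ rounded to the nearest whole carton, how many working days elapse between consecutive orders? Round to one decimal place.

Q* = √(2·D·S / H) = √(2·83,110·396 / 0.4) = √164,557,800.0 ≈ 12,828.01 → Q = 12,828 cartons
Days between orders = 360 / (D/Q) = 360 / 6.479 ≈ 55.566

55.6 days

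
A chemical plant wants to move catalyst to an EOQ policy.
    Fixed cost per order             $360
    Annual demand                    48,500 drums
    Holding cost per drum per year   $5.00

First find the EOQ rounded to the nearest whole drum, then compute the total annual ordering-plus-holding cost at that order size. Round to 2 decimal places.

$13,213.63

Optimal lot size Q* = (2 × 48,500 × $360 / $5)^½ ≈ 2,642.73 → Q = 2,643 drums
Ordering: D/Q × S = 48,500/2,643 × $360 = $6,606.13
Holding:  Q/2 × H = 2,643/2 × $5 = $6,607.50
Total = $6,606.13 + $6,607.50 = $13,213.63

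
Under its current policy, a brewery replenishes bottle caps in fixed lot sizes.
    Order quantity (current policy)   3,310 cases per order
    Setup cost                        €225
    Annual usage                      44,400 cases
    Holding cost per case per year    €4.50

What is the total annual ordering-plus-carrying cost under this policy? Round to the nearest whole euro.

€10,466

Orders/yr = 44,400/3,310 = 13.414; ordering cost = 13.414 × €225 = €3,018.13
Average inventory = 3,310/2 = 1655; holding cost = 1655 × €4.5 = €7,447.50
Total = €3,018.13 + €7,447.50 = €10,465.63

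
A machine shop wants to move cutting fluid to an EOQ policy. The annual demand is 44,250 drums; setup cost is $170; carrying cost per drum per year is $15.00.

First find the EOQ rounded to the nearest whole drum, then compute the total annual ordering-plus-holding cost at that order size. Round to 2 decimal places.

$15,022.49

EOQ = √(2DS/H) = √(2 × 44,250 × 170 / 15)
    = √(1,003,000.00) ≈ 1,001.50 → Q = 1,001 drums
Ordering: D/Q × S = 44,250/1,001 × $170 = $7,514.99
Holding:  Q/2 × H = 1,001/2 × $15 = $7,507.50
Total = $7,514.99 + $7,507.50 = $15,022.49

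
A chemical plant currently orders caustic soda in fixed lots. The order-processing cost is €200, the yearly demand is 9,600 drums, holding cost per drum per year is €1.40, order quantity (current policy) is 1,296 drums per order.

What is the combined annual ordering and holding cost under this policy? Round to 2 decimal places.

Ordering: D/Q × S = 9,600/1,296 × €200 = €1,481.48
Holding:  Q/2 × H = 1,296/2 × €1.4 = €907.20
Total = €1,481.48 + €907.20 = €2,388.68

€2,388.68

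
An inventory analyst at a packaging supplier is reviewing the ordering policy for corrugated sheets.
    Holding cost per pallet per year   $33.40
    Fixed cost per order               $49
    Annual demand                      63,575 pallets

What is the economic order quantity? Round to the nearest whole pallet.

Optimal lot size Q* = (2 × 63,575 × $49 / $33.4)^½ ≈ 431.90

432 pallets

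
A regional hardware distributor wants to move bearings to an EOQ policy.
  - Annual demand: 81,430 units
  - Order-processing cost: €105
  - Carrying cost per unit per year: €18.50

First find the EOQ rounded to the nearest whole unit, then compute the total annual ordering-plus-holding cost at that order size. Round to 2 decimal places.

EOQ = √(2DS/H) = √(2 × 81,430 × 105 / 18.5)
    = √(924,340.54) ≈ 961.43 → Q = 961 units
Annual ordering cost = (D/Q)·S = (81,430/961) × 105 = €8,897.14
Annual holding cost  = (Q/2)·H = (961/2) × 18.5 = €8,889.25
Total = €8,897.14 + €8,889.25 = €17,786.39

€17,786.39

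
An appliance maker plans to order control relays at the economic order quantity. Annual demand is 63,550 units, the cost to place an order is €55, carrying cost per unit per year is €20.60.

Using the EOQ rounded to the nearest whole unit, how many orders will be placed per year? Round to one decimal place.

2DS/H = 2·63,550·55/20.6 = 339,344.66
EOQ = √339,344.66 ≈ 582.53 → Q = 583
N = D/Q = 63,550/583 ≈ 109.005 orders/yr

109.0 orders per year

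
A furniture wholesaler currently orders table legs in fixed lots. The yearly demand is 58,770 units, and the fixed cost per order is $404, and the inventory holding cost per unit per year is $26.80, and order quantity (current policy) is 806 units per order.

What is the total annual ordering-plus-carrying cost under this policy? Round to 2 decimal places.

$40,258.32

Orders/yr = 58,770/806 = 72.916; ordering cost = 72.916 × $404 = $29,457.92
Average inventory = 806/2 = 403; holding cost = 403 × $26.8 = $10,800.40
Total = $29,457.92 + $10,800.40 = $40,258.32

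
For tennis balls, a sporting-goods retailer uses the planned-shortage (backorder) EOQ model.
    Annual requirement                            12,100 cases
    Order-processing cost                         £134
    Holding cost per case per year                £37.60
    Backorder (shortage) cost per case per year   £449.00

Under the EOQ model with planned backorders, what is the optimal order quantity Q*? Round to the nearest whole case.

Basic EOQ = √(2·12,100·134/37.6) = 293.674
Backorder adjustment √((H+b)/b) = √((37.6+449)/449) = 1.0410
Q* = 293.674 × 1.0410 ≈ 305.72

306 cases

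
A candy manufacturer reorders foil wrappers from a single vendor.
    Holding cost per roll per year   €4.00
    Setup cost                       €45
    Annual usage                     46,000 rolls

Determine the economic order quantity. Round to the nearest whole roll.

2DS/H = 2·46,000·45/4 = 1,035,000.00
EOQ = √1,035,000.00 ≈ 1,017.35

1,017 rolls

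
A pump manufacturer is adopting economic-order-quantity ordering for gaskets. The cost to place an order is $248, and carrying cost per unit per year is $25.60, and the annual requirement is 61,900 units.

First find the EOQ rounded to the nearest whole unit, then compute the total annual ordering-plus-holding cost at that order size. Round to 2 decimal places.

$28,035.36

2DS/H = 2·61,900·248/25.6 = 1,199,312.50
EOQ = √1,199,312.50 ≈ 1,095.13 → Q = 1,095 units
Ordering: D/Q × S = 61,900/1,095 × $248 = $14,019.36
Holding:  Q/2 × H = 1,095/2 × $25.6 = $14,016.00
Total = $14,019.36 + $14,016.00 = $28,035.36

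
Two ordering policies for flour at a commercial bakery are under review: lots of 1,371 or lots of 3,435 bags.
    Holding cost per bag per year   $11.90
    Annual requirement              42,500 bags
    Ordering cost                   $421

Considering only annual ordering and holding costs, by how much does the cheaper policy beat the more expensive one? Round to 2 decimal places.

$4,438.99

TC(Q) = (D/Q)S + (Q/2)H
TC(1,371) = (42,500/1,371)×421 + (1,371/2)×11.9 = $21,208.14
TC(3,435) = (42,500/3,435)×421 + (3,435/2)×11.9 = $25,647.13
|ΔTC| = |$21,208.14 − $25,647.13| = $4,438.99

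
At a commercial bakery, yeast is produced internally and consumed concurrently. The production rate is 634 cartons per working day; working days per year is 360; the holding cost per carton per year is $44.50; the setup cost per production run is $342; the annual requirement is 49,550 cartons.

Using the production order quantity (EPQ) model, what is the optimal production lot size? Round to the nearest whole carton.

986 cartons

d = 49,550/360 = 137.6389 cartons/day;  effective holding cost H(1 − d/p) = 44.5·(1 − 137.6389/634) = 34.83923
Q* = √(2DS / H_eff) = √(2·49,550·342 / 34.83923) ≈ 986.31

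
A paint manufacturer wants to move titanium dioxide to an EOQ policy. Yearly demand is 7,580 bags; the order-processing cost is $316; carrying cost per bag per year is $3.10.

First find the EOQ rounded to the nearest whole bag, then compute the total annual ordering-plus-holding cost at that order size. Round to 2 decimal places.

2DS/H = 2·7,580·316/3.1 = 1,545,341.94
EOQ = √1,545,341.94 ≈ 1,243.12 → Q = 1,243 bags
Ordering: D/Q × S = 7,580/1,243 × $316 = $1,927.02
Holding:  Q/2 × H = 1,243/2 × $3.1 = $1,926.65
Total = $1,927.02 + $1,926.65 = $3,853.67

$3,853.67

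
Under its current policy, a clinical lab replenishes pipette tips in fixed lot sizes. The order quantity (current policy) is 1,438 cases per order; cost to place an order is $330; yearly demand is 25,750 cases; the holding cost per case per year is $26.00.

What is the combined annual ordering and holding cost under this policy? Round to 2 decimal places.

$24,603.25

Annual ordering cost = (D/Q)·S = (25,750/1,438) × 330 = $5,909.25
Annual holding cost  = (Q/2)·H = (1,438/2) × 26 = $18,694.00
Total = $5,909.25 + $18,694.00 = $24,603.25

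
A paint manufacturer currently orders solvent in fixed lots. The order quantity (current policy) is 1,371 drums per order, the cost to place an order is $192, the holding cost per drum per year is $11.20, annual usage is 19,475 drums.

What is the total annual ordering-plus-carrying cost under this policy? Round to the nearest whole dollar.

Ordering: D/Q × S = 19,475/1,371 × $192 = $2,727.35
Holding:  Q/2 × H = 1,371/2 × $11.2 = $7,677.60
Total = $2,727.35 + $7,677.60 = $10,404.95

$10,405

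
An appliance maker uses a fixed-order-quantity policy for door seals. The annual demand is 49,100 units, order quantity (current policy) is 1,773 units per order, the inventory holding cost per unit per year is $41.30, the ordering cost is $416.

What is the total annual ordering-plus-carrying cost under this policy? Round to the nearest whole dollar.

Orders/yr = 49,100/1,773 = 27.693; ordering cost = 27.693 × $416 = $11,520.36
Average inventory = 1,773/2 = 886.5; holding cost = 886.5 × $41.3 = $36,612.45
Total = $11,520.36 + $36,612.45 = $48,132.81

$48,133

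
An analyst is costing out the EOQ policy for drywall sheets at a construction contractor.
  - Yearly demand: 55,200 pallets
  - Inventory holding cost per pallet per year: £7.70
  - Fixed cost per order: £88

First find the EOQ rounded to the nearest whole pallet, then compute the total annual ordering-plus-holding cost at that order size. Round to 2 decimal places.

£8,649.11

EOQ = √(2DS/H) = √(2 × 55,200 × 88 / 7.7)
    = √(1,261,714.29) ≈ 1,123.26 → Q = 1,123 pallets
Ordering: D/Q × S = 55,200/1,123 × £88 = £4,325.56
Holding:  Q/2 × H = 1,123/2 × £7.7 = £4,323.55
Total = £4,325.56 + £4,323.55 = £8,649.11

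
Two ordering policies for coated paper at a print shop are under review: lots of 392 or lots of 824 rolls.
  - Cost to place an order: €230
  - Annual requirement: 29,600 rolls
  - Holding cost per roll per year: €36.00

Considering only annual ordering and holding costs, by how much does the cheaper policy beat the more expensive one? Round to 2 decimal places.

€1,329.21

TC(Q) = (D/Q)S + (Q/2)H
TC(392) = (29,600/392)×230 + (392/2)×36 = €24,423.35
TC(824) = (29,600/824)×230 + (824/2)×36 = €23,094.14
Cheaper: Q = 824.  Difference = €1,329.21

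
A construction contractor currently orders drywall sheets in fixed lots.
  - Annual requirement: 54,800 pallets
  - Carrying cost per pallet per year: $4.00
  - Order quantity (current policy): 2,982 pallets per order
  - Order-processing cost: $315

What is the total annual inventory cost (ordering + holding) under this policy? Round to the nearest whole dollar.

Orders/yr = 54,800/2,982 = 18.377; ordering cost = 18.377 × $315 = $5,788.73
Average inventory = 2,982/2 = 1491; holding cost = 1491 × $4 = $5,964.00
Total = $5,788.73 + $5,964.00 = $11,752.73

$11,753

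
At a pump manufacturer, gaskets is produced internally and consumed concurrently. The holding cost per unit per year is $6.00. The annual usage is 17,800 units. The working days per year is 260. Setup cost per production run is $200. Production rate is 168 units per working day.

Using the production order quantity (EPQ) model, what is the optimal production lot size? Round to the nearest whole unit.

Daily demand d = 17,800/260 = 68.462; p = 168; 1 − d/p = 0.59249
EPQ = √(2DS / (H(1 − d/p)))
    = √(2 × 17,800 × 200 / (6 × 0.59249)) ≈ 1,415.22

1,415 units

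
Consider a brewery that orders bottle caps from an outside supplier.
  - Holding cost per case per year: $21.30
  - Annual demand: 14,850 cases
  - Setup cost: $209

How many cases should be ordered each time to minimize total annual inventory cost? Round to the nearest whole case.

Q* = √(2·D·S / H) = √(2·14,850·209 / 21.3) = √291,422.5 ≈ 539.84

540 cases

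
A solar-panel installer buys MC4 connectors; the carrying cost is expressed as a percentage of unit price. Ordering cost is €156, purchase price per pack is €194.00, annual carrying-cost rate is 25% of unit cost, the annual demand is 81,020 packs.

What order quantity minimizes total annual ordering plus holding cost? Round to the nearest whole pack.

722 packs

Holding cost per pack per year: H = 25% × €194 = €48.5000
Q* = √(2·D·S / H) = √(2·81,020·156 / 48.5) = √521,200.8 ≈ 721.94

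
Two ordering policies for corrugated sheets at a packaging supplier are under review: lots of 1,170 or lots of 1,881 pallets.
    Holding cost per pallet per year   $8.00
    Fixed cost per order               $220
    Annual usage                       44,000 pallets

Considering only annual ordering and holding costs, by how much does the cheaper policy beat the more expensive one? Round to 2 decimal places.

$283.31

Annual cost at Q: ordering D·S/Q plus holding Q·H/2.
TC(1,170) = (44,000/1,170)×220 + (1,170/2)×8 = $12,953.50
TC(1,881) = (44,000/1,881)×220 + (1,881/2)×8 = $12,670.20
Lots of 1,881 are cheaper by $283.31.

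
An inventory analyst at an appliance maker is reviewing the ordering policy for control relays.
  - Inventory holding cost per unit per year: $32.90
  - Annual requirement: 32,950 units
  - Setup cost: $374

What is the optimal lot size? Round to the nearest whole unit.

866 units

EOQ = √(2DS/H) = √(2 × 32,950 × 374 / 32.9)
    = √(749,136.78) ≈ 865.53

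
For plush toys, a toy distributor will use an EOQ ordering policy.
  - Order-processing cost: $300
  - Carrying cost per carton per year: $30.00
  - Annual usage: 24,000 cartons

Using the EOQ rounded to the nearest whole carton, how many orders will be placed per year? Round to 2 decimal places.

EOQ = √(2DS/H) = √(2 × 24,000 × 300 / 30)
    = √(480,000.00) ≈ 692.82 → Q = 693
N = D/Q = 24,000/693 ≈ 34.632 orders/yr

34.63 orders per year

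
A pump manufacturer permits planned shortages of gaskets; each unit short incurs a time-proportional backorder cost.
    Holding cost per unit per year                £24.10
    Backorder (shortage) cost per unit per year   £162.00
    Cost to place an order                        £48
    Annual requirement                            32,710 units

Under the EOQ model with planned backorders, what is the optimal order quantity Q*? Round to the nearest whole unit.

387 units

Basic EOQ = √(2·32,710·48/24.1) = 360.967
Backorder adjustment √((H+b)/b) = √((24.1+162)/162) = 1.0718
Q* = 360.967 × 1.0718 ≈ 386.89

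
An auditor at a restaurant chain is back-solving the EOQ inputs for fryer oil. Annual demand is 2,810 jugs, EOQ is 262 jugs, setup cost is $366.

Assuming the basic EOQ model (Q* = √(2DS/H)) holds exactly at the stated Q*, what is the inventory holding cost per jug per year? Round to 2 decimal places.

From Q* = √(2DS/H) ⇒ Q*² = 2DS/H.
H = 2DS / Q² = 2 × 2,810 × 366 / 262² = 29.9650

$29.97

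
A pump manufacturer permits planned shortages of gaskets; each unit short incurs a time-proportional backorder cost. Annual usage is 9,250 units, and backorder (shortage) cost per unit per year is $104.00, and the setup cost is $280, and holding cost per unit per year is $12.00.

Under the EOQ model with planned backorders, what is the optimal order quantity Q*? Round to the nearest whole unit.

694 units

Basic EOQ = √(2·9,250·280/12) = 657.013
Backorder adjustment √((H+b)/b) = √((12+104)/104) = 1.0561
Q* = 657.013 × 1.0561 ≈ 693.88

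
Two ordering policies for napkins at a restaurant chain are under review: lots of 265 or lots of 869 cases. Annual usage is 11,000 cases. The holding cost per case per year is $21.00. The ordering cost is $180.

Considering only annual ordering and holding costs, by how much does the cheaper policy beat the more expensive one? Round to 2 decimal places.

$1,148.78

Annual cost at Q: ordering D·S/Q plus holding Q·H/2.
TC(265) = (11,000/265)×180 + (265/2)×21 = $10,254.20
TC(869) = (11,000/869)×180 + (869/2)×21 = $11,402.98
|ΔTC| = |$10,254.20 − $11,402.98| = $1,148.78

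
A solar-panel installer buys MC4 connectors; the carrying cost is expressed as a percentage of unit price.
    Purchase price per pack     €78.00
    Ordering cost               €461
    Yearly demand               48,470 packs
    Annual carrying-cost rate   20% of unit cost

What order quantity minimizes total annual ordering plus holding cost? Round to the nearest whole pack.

1,693 packs

Carrying cost H = €78 × 20% = €15.6000/pack/yr
EOQ = √(2DS/H) = √(2 × 48,470 × 461 / 15.6)
    = √(2,864,701.28) ≈ 1,692.54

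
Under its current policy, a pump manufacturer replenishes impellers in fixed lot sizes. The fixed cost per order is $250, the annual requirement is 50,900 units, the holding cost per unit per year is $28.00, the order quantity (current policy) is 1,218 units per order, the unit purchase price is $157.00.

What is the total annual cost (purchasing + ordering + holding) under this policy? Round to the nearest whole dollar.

$8,018,799

Annual ordering cost = (D/Q)·S = (50,900/1,218) × 250 = $10,447.45
Annual holding cost  = (Q/2)·H = (1,218/2) × 28 = $17,052.00
Purchase cost = D·C = 50,900 × 157 = $7,991,300.00
Total = $10,447.45 + $17,052.00 + $7,991,300.00 = $8,018,799.45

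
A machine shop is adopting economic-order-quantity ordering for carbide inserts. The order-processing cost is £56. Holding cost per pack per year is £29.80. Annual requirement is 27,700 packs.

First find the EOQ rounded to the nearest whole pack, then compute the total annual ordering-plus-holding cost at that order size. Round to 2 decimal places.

2DS/H = 2·27,700·56/29.8 = 104,107.38
EOQ = √104,107.38 ≈ 322.66 → Q = 323 packs
Annual ordering cost = (D/Q)·S = (27,700/323) × 56 = £4,802.48
Annual holding cost  = (Q/2)·H = (323/2) × 29.8 = £4,812.70
Total = £4,802.48 + £4,812.70 = £9,615.18

£9,615.18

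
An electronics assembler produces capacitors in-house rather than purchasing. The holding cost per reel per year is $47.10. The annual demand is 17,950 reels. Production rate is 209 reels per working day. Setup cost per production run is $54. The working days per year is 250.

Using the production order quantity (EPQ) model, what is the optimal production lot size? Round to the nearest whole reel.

250 reels

Daily demand d = 17,950/250 = 71.800; p = 209; 1 − d/p = 0.65646
EPQ = √(2DS / (H(1 − d/p)))
    = √(2 × 17,950 × 54 / (47.1 × 0.65646)) ≈ 250.40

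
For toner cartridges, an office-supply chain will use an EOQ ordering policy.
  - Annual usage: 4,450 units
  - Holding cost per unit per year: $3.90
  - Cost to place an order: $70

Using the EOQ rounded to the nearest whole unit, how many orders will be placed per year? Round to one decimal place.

EOQ = √(2DS/H) = √(2 × 4,450 × 70 / 3.9)
    = √(159,743.59) ≈ 399.68 → Q = 400
N = D/Q = 4,450/400 ≈ 11.125 orders/yr

11.1 orders per year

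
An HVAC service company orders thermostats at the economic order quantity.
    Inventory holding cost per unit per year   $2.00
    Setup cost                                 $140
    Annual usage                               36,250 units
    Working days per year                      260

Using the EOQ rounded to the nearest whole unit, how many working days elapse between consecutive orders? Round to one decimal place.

2DS/H = 2·36,250·140/2 = 5,075,000.00
EOQ = √5,075,000.00 ≈ 2,252.78 → Q = 2,253 units
T = Q/D × 260 days = 2,253/36,250 × 260 = 16.159 days

16.2 days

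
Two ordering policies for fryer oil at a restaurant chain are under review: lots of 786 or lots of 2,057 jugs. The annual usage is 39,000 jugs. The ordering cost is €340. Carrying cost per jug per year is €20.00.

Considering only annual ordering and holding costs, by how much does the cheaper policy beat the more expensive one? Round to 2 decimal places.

TC(Q) = (D/Q)S + (Q/2)H
TC(786) = (39,000/786)×340 + (786/2)×20 = €24,730.23
TC(2,057) = (39,000/2,057)×340 + (2,057/2)×20 = €27,016.28
|ΔTC| = |€24,730.23 − €27,016.28| = €2,286.05

€2,286.05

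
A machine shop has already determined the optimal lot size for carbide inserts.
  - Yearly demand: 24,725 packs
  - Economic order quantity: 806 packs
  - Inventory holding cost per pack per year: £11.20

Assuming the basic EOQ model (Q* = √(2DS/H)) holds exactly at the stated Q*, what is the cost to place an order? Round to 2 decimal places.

From Q* = √(2DS/H) ⇒ Q*² = 2DS/H.
S = Q²H / (2D) = 806² × 11.2 / (2 × 24,725) = 147.1370

£147.14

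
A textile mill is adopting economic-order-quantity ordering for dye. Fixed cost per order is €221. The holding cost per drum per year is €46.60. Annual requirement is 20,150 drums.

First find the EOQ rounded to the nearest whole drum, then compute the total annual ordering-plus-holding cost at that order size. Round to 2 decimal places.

EOQ = √(2DS/H) = √(2 × 20,150 × 221 / 46.6)
    = √(191,122.32) ≈ 437.18 → Q = 437 drums
Annual ordering cost = (D/Q)·S = (20,150/437) × 221 = €10,190.27
Annual holding cost  = (Q/2)·H = (437/2) × 46.6 = €10,182.10
Total = €10,190.27 + €10,182.10 = €20,372.37

€20,372.37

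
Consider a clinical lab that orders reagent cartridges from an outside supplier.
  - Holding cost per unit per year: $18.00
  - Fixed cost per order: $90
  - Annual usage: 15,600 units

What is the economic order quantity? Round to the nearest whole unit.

395 units

Optimal lot size Q* = (2 × 15,600 × $90 / $18)^½ ≈ 394.97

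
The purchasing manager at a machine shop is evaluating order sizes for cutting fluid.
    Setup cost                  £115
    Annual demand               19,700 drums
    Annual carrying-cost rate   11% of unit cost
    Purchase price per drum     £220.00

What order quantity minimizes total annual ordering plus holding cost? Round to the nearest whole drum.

433 drums

Holding cost per drum per year: H = 11% × £220 = £24.2000
Optimal lot size Q* = (2 × 19,700 × £115 / £24.2)^½ ≈ 432.70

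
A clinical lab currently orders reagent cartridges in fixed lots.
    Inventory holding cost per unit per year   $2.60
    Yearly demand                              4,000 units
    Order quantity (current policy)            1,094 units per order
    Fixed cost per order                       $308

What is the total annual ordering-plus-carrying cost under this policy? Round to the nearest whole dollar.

$2,548

Orders/yr = 4,000/1,094 = 3.656; ordering cost = 3.656 × $308 = $1,126.14
Average inventory = 1,094/2 = 547; holding cost = 547 × $2.6 = $1,422.20
Total = $1,126.14 + $1,422.20 = $2,548.34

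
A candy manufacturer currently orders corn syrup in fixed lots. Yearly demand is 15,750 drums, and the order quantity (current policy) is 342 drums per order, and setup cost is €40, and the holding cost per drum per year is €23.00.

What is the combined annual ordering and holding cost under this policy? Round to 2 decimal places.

€5,775.11

Ordering: D/Q × S = 15,750/342 × €40 = €1,842.11
Holding:  Q/2 × H = 342/2 × €23 = €3,933.00
Total = €1,842.11 + €3,933.00 = €5,775.11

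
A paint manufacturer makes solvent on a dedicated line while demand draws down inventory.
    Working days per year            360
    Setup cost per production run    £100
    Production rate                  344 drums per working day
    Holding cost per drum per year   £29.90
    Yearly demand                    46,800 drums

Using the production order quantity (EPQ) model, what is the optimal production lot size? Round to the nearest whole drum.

709 drums

d = 46,800/360 = 130.0000 drums/day;  effective holding cost H(1 − d/p) = 29.9·(1 − 130.0000/344) = 18.60058
Q* = √(2DS / H_eff) = √(2·46,800·100 / 18.60058) ≈ 709.37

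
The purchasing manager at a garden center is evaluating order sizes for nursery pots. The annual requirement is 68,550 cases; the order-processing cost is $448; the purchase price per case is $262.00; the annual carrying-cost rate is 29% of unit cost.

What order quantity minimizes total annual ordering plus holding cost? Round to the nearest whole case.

Holding cost per case per year: H = 29% × $262 = $75.9800
EOQ = √(2DS/H) = √(2 × 68,550 × 448 / 75.98)
    = √(808,381.15) ≈ 899.10

899 cases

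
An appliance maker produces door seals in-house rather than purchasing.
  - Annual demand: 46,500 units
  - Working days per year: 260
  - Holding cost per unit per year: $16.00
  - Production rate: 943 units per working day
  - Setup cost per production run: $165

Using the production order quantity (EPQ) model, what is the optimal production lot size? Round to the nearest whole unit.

1,088 units

Daily demand d = 46,500/260 = 178.846; p = 943; 1 − d/p = 0.81034
EPQ = √(2DS / (H(1 − d/p)))
    = √(2 × 46,500 × 165 / (16 × 0.81034)) ≈ 1,087.90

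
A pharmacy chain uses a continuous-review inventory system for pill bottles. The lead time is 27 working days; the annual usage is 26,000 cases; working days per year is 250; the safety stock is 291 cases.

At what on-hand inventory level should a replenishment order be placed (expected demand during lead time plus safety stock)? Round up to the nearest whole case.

3,099 cases

Daily demand d = 26,000 / 250 = 104.000 cases/day
Demand during lead time = 104.000 × 27 = 2,808.00
Reorder point = 2,808.00 + 291 = 3,099.00 → round up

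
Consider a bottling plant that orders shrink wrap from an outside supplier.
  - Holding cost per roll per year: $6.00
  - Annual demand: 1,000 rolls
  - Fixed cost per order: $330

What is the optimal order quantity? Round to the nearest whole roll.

332 rolls

EOQ = √(2DS/H) = √(2 × 1,000 × 330 / 6)
    = √(110,000.00) ≈ 331.66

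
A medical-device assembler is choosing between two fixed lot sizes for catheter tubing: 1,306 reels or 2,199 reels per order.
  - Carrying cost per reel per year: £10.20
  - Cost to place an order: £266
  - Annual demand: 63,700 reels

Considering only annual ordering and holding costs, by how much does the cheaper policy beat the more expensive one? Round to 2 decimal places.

TC(Q) = (D/Q)S + (Q/2)H
TC(1,306) = (63,700/1,306)×266 + (1,306/2)×10.2 = £19,634.72
TC(2,199) = (63,700/2,199)×266 + (2,199/2)×10.2 = £18,920.31
Lots of 2,199 are cheaper by £714.41.

£714.41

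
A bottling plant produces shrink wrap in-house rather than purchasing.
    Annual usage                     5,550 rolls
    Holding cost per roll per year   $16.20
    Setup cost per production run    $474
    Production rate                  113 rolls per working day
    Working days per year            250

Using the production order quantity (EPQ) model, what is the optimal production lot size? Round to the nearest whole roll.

636 rolls

Daily demand d = 5,550/250 = 22.200; p = 113; 1 − d/p = 0.80354
EPQ = √(2DS / (H(1 − d/p)))
    = √(2 × 5,550 × 474 / (16.2 × 0.80354)) ≈ 635.75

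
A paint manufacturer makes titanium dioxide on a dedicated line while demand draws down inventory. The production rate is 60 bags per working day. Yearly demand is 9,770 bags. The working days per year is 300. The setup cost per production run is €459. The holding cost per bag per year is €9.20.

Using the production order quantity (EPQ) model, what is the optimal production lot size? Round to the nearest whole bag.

1,460 bags

d = 9,770/300 = 32.5667 bags/day;  effective holding cost H(1 − d/p) = 9.2·(1 − 32.5667/60) = 4.20644
Q* = √(2DS / H_eff) = √(2·9,770·459 / 4.20644) ≈ 1,460.20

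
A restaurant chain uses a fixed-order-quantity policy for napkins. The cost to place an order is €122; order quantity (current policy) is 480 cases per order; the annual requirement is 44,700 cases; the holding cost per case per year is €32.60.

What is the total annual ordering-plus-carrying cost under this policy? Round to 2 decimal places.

€19,185.25

Orders/yr = 44,700/480 = 93.125; ordering cost = 93.125 × €122 = €11,361.25
Average inventory = 480/2 = 240; holding cost = 240 × €32.6 = €7,824.00
Total = €11,361.25 + €7,824.00 = €19,185.25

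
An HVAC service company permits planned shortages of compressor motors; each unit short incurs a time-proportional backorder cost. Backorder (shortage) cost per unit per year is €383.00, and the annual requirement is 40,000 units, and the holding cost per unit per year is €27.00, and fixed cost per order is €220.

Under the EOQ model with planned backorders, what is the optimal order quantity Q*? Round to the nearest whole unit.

Basic EOQ = √(2·40,000·220/27) = 807.373
Backorder adjustment √((H+b)/b) = √((27+383)/383) = 1.0346
Q* = 807.373 × 1.0346 ≈ 835.35

835 units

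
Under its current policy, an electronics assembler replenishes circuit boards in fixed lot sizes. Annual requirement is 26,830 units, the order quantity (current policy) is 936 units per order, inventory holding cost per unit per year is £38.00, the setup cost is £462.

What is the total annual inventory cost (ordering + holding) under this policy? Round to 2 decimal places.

£31,027.01

Orders/yr = 26,830/936 = 28.665; ordering cost = 28.665 × £462 = £13,243.01
Average inventory = 936/2 = 468; holding cost = 468 × £38 = £17,784.00
Total = £13,243.01 + £17,784.00 = £31,027.01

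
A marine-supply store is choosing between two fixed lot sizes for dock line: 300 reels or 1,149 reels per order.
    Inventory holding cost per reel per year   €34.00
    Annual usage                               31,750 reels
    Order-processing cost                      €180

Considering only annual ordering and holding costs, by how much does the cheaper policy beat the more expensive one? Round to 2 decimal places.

TC(Q) = (D/Q)S + (Q/2)H
TC(300) = (31,750/300)×180 + (300/2)×34 = €24,150.00
TC(1,149) = (31,750/1,149)×180 + (1,149/2)×34 = €24,506.89
Cheaper: Q = 300.  Difference = €356.89

€356.89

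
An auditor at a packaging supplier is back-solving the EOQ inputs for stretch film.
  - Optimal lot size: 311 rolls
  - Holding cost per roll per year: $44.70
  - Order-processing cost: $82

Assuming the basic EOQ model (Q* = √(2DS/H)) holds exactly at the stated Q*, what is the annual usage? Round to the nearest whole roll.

EOQ relation: Q² = 2DS/H, so rearrange for the unknown.
D = Q²H / (2S) = 311² × 44.7 / (2 × 82) = 26,362.37

26,362 rolls per year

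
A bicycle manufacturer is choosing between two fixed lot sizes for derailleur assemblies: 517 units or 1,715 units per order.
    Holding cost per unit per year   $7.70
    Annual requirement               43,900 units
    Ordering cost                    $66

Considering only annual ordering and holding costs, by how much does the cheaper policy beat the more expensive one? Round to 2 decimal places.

TC(Q) = (D/Q)S + (Q/2)H
TC(517) = (43,900/517)×66 + (517/2)×7.7 = $7,594.71
TC(1,715) = (43,900/1,715)×66 + (1,715/2)×7.7 = $8,292.20
Lots of 517 are cheaper by $697.49.

$697.49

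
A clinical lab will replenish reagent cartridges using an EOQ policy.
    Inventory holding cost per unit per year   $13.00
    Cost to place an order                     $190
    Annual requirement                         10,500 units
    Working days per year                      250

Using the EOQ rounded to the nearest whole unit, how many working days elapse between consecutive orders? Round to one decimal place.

13.2 days

EOQ = √(2DS/H) = √(2 × 10,500 × 190 / 13)
    = √(306,923.08) ≈ 554.01 → Q = 554 units
Cycle time = (working days × Q)/D = (250 × 554) / 10,500 = 13.190 days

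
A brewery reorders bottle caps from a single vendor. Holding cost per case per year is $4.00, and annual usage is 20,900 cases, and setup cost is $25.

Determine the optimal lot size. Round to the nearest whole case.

Optimal lot size Q* = (2 × 20,900 × $25 / $4)^½ ≈ 511.13

511 cases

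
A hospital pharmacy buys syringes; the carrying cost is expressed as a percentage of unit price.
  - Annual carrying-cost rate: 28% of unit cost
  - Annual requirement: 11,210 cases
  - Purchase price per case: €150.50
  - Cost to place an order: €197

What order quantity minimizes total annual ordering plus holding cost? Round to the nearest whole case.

Carrying cost H = €150.5 × 28% = €42.1400/case/yr
2DS/H = 2·11,210·197/42.14 = 104,811.11
EOQ = √104,811.11 ≈ 323.75

324 cases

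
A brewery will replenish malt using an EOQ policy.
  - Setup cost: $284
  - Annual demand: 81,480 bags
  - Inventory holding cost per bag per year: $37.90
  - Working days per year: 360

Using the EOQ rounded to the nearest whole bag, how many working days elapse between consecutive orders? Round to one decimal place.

Optimal lot size Q* = (2 × 81,480 × $284 / $37.9)^½ ≈ 1,105.05 → Q = 1,105 bags
Days between orders = 360 / (D/Q) = 360 / 73.738 ≈ 4.882

4.9 days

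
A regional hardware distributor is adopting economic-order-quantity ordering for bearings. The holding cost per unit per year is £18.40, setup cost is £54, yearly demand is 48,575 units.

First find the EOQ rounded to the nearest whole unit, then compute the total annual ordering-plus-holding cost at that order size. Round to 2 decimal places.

Optimal lot size Q* = (2 × 48,575 × £54 / £18.4)^½ ≈ 533.96 → Q = 534 units
Ordering: D/Q × S = 48,575/534 × £54 = £4,912.08
Holding:  Q/2 × H = 534/2 × £18.4 = £4,912.80
Total = £4,912.08 + £4,912.80 = £9,824.88

£9,824.88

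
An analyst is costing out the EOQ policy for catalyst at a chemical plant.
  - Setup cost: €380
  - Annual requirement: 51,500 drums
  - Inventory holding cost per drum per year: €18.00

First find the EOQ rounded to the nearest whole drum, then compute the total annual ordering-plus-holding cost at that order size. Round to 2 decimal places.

Optimal lot size Q* = (2 × 51,500 × €380 / €18)^½ ≈ 1,474.60 → Q = 1,475 drums
Annual ordering cost = (D/Q)·S = (51,500/1,475) × 380 = €13,267.80
Annual holding cost  = (Q/2)·H = (1,475/2) × 18 = €13,275.00
Total = €13,267.80 + €13,275.00 = €26,542.80

€26,542.80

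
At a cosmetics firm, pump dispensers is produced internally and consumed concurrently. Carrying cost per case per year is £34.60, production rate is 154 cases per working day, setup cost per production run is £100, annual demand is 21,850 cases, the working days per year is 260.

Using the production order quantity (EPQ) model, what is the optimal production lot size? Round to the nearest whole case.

527 cases

d = 21,850/260 = 84.0385 cases/day;  effective holding cost H(1 − d/p) = 34.6·(1 − 84.0385/154) = 15.71863
Q* = √(2DS / H_eff) = √(2·21,850·100 / 15.71863) ≈ 527.27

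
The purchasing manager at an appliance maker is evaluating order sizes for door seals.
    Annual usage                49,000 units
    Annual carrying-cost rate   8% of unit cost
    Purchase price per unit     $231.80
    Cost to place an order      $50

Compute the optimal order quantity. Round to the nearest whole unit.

514 units

Holding cost per unit per year: H = 8% × $231.8 = $18.5440
EOQ = √(2DS/H) = √(2 × 49,000 × 50 / 18.544)
    = √(264,236.41) ≈ 514.04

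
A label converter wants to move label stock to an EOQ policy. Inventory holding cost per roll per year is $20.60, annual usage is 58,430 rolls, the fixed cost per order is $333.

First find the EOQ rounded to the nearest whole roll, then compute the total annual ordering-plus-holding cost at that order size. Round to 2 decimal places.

Q* = √(2·D·S / H) = √(2·58,430·333 / 20.6) = √1,889,047.6 ≈ 1,374.43 → Q = 1,374 rolls
Annual ordering cost = (D/Q)·S = (58,430/1,374) × 333 = $14,160.98
Annual holding cost  = (Q/2)·H = (1,374/2) × 20.6 = $14,152.20
Total = $14,160.98 + $14,152.20 = $28,313.18

$28,313.18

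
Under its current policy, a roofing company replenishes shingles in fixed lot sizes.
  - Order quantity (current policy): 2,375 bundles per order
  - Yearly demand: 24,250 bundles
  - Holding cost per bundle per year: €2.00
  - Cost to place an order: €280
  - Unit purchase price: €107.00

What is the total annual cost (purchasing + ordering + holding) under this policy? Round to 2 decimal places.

Orders/yr = 24,250/2,375 = 10.211; ordering cost = 10.211 × €280 = €2,858.95
Average inventory = 2,375/2 = 1187.5; holding cost = 1187.5 × €2 = €2,375.00
Purchase cost = D·C = 24,250 × 107 = €2,594,750.00
Total = €2,858.95 + €2,375.00 + €2,594,750.00 = €2,599,983.95

€2,599,983.95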